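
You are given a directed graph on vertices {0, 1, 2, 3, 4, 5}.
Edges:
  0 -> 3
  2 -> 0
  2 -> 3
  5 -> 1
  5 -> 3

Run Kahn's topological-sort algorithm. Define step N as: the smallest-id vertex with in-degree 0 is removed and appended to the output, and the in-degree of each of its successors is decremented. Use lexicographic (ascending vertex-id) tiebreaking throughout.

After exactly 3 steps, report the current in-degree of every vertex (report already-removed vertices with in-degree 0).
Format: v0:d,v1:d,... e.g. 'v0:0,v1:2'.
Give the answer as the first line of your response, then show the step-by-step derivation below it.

v0:0,v1:1,v2:0,v3:1,v4:0,v5:0

step 1: output 2; order=[2]; indeg=(0,1,0,2,0,0)
step 2: output 0; order=[2,0]; indeg=(0,1,0,1,0,0)
step 3: output 4; order=[2,0,4]; indeg=(0,1,0,1,0,0)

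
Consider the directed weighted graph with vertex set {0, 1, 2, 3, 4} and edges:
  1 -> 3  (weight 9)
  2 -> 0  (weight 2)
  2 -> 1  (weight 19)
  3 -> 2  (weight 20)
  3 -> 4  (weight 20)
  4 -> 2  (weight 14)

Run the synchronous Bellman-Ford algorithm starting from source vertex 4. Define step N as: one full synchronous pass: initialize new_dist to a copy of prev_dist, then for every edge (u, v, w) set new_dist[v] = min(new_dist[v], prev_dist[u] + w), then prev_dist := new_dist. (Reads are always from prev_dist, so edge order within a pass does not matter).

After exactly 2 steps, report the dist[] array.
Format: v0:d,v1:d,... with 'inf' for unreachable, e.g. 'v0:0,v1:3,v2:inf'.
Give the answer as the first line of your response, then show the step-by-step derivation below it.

v0:16,v1:33,v2:14,v3:inf,v4:0

step 1: dist = v0:inf,v1:inf,v2:14,v3:inf,v4:0
step 2: dist = v0:16,v1:33,v2:14,v3:inf,v4:0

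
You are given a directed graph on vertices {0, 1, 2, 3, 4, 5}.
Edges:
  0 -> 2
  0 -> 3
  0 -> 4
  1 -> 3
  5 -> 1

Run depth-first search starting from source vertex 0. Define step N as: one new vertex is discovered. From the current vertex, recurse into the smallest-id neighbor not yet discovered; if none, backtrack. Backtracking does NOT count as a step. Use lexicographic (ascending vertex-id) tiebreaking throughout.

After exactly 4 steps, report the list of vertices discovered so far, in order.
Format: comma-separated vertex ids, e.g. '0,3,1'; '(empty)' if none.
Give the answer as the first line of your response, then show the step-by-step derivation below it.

0,2,3,4

step 1: discover 0; path=0; order=0
step 2: discover 2; path=0>2; order=0,2
step 3: discover 3; path=0>3; order=0,2,3
step 4: discover 4; path=0>4; order=0,2,3,4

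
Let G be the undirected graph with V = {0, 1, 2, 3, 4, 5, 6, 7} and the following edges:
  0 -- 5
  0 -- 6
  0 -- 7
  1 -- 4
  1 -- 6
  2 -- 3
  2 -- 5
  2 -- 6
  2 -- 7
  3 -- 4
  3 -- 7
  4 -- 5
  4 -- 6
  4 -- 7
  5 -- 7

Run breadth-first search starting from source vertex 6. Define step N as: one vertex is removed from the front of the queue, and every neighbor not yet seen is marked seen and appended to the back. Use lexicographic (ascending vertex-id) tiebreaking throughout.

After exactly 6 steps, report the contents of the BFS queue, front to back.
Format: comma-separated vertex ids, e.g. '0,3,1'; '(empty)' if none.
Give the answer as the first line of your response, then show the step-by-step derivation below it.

7,3

step 1: dequeue 6; queue=[0,1,2,4]; order=6
step 2: dequeue 0; queue=[1,2,4,5,7]; order=6,0
step 3: dequeue 1; queue=[2,4,5,7]; order=6,0,1
step 4: dequeue 2; queue=[4,5,7,3]; order=6,0,1,2
step 5: dequeue 4; queue=[5,7,3]; order=6,0,1,2,4
step 6: dequeue 5; queue=[7,3]; order=6,0,1,2,4,5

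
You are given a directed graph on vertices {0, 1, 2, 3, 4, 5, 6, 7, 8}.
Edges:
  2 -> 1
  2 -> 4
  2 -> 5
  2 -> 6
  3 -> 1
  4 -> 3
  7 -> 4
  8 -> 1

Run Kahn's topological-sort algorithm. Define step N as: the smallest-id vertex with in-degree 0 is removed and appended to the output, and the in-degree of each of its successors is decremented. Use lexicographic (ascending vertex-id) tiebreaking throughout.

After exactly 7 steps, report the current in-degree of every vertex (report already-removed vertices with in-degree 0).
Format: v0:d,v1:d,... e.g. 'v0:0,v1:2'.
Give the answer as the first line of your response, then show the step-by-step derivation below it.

v0:0,v1:1,v2:0,v3:0,v4:0,v5:0,v6:0,v7:0,v8:0

step 1: output 0; order=[0]; indeg=(0,3,0,1,2,1,1,0,0)
step 2: output 2; order=[0,2]; indeg=(0,2,0,1,1,0,0,0,0)
step 3: output 5; order=[0,2,5]; indeg=(0,2,0,1,1,0,0,0,0)
step 4: output 6; order=[0,2,5,6]; indeg=(0,2,0,1,1,0,0,0,0)
step 5: output 7; order=[0,2,5,6,7]; indeg=(0,2,0,1,0,0,0,0,0)
step 6: output 4; order=[0,2,5,6,7,4]; indeg=(0,2,0,0,0,0,0,0,0)
step 7: output 3; order=[0,2,5,6,7,4,3]; indeg=(0,1,0,0,0,0,0,0,0)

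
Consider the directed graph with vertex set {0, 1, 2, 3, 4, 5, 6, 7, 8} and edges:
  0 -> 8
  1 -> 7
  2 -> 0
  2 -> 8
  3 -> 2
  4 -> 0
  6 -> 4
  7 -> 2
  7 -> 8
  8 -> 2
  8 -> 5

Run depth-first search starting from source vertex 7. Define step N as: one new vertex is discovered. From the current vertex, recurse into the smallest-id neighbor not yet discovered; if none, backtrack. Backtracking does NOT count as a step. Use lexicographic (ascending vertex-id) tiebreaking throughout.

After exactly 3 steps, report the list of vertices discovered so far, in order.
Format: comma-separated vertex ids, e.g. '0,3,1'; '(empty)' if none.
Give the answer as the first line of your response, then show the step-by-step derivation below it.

7,2,0

step 1: discover 7; path=7; order=7
step 2: discover 2; path=7>2; order=7,2
step 3: discover 0; path=7>2>0; order=7,2,0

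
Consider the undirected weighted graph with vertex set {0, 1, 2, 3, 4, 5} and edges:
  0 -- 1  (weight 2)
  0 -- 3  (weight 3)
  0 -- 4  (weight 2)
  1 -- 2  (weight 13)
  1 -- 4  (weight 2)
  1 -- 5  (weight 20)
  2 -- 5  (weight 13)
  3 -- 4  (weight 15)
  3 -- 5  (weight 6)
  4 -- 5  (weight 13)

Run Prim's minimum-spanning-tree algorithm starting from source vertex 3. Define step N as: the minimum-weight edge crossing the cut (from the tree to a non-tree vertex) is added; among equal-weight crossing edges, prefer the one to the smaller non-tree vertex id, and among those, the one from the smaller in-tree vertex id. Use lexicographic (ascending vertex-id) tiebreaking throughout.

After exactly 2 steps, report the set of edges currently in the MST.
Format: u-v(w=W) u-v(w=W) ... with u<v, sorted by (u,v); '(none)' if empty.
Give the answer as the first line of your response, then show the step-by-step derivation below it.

0-1(w=2) 0-3(w=3)

step 1: add edge 0-3 (w=3); MST = {0-3(w=3)}
step 2: add edge 0-1 (w=2); MST = {0-1(w=2) 0-3(w=3)}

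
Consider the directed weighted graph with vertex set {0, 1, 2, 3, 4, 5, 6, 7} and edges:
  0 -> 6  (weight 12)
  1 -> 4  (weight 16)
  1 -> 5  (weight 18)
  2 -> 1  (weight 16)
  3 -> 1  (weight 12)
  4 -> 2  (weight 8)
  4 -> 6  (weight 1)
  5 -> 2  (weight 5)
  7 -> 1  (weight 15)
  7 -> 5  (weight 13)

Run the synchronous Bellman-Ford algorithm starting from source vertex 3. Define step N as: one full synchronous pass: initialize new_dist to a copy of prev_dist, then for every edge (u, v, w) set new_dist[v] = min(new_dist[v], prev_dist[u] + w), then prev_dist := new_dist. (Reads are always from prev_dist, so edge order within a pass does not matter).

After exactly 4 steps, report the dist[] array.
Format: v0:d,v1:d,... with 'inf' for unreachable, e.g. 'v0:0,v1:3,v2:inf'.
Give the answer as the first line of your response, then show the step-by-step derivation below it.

v0:inf,v1:12,v2:35,v3:0,v4:28,v5:30,v6:29,v7:inf

step 1: dist = v0:inf,v1:12,v2:inf,v3:0,v4:inf,v5:inf,v6:inf,v7:inf
step 2: dist = v0:inf,v1:12,v2:inf,v3:0,v4:28,v5:30,v6:inf,v7:inf
step 3: dist = v0:inf,v1:12,v2:35,v3:0,v4:28,v5:30,v6:29,v7:inf
step 4: dist = v0:inf,v1:12,v2:35,v3:0,v4:28,v5:30,v6:29,v7:inf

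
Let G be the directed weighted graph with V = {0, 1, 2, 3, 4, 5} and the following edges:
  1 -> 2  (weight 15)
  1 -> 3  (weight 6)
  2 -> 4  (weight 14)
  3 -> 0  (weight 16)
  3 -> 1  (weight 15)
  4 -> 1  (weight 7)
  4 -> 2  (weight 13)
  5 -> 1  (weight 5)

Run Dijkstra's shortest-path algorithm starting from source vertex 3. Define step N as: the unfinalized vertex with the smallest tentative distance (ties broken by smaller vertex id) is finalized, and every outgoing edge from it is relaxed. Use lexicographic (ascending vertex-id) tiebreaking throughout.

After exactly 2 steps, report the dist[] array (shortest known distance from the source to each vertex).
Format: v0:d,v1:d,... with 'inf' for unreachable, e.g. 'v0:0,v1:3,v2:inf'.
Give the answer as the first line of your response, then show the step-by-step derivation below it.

v0:16,v1:15,v2:30,v3:0,v4:inf,v5:inf

step 1: dist = v0:16,v1:15,v2:inf,v3:0,v4:inf,v5:inf
step 2: dist = v0:16,v1:15,v2:30,v3:0,v4:inf,v5:inf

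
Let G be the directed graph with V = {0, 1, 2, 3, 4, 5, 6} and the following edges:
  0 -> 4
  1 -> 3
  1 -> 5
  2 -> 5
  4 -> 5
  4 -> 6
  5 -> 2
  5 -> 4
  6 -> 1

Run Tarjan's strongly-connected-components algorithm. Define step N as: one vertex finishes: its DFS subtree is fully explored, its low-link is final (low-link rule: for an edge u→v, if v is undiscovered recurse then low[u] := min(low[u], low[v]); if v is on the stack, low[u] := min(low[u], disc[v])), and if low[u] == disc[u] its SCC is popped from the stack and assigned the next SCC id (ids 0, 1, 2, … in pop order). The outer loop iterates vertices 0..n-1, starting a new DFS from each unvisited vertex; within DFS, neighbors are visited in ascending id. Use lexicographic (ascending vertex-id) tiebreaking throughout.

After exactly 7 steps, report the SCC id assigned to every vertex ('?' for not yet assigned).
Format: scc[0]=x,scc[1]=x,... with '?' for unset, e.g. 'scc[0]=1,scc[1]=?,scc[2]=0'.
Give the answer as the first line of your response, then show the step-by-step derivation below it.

scc[0]=2,scc[1]=1,scc[2]=1,scc[3]=0,scc[4]=1,scc[5]=1,scc[6]=1

step 1: low=(low[0]=0,low[1]=?,low[2]=2,low[3]=?,low[4]=1,low[5]=2,low[6]=?); scc=(scc[0]=?,scc[1]=?,scc[2]=?,scc[3]=?,scc[4]=?,scc[5]=?,scc[6]=?)
step 2: low=(low[0]=0,low[1]=?,low[2]=2,low[3]=?,low[4]=1,low[5]=1,low[6]=?); scc=(scc[0]=?,scc[1]=?,scc[2]=?,scc[3]=?,scc[4]=?,scc[5]=?,scc[6]=?)
step 3: low=(low[0]=0,low[1]=5,low[2]=2,low[3]=6,low[4]=1,low[5]=1,low[6]=4); scc=(scc[0]=?,scc[1]=?,scc[2]=?,scc[3]=0,scc[4]=?,scc[5]=?,scc[6]=?)
step 4: low=(low[0]=0,low[1]=2,low[2]=2,low[3]=6,low[4]=1,low[5]=1,low[6]=4); scc=(scc[0]=?,scc[1]=?,scc[2]=?,scc[3]=0,scc[4]=?,scc[5]=?,scc[6]=?)
step 5: low=(low[0]=0,low[1]=2,low[2]=2,low[3]=6,low[4]=1,low[5]=1,low[6]=2); scc=(scc[0]=?,scc[1]=?,scc[2]=?,scc[3]=0,scc[4]=?,scc[5]=?,scc[6]=?)
step 6: low=(low[0]=0,low[1]=2,low[2]=2,low[3]=6,low[4]=1,low[5]=1,low[6]=2); scc=(scc[0]=?,scc[1]=1,scc[2]=1,scc[3]=0,scc[4]=1,scc[5]=1,scc[6]=1)
step 7: low=(low[0]=0,low[1]=2,low[2]=2,low[3]=6,low[4]=1,low[5]=1,low[6]=2); scc=(scc[0]=2,scc[1]=1,scc[2]=1,scc[3]=0,scc[4]=1,scc[5]=1,scc[6]=1)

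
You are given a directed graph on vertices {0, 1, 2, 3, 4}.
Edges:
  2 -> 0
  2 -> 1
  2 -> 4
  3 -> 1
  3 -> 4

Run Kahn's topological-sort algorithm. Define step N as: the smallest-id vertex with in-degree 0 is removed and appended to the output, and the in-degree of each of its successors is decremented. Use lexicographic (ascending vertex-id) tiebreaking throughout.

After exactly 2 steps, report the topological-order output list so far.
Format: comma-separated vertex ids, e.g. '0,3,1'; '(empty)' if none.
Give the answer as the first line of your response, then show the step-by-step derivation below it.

2,0

step 1: output 2; order=[2]; indeg=(0,1,0,0,1)
step 2: output 0; order=[2,0]; indeg=(0,1,0,0,1)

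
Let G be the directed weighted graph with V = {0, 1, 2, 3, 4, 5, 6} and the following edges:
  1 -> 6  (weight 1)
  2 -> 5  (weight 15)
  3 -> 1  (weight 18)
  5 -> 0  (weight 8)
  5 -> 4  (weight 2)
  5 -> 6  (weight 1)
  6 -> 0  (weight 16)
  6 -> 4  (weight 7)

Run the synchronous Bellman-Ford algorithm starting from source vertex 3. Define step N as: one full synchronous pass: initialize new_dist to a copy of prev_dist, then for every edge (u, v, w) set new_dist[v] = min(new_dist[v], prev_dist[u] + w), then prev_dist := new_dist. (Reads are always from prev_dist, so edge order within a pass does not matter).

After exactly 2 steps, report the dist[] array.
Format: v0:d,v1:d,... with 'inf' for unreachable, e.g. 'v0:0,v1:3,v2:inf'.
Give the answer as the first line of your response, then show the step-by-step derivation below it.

v0:inf,v1:18,v2:inf,v3:0,v4:inf,v5:inf,v6:19

step 1: dist = v0:inf,v1:18,v2:inf,v3:0,v4:inf,v5:inf,v6:inf
step 2: dist = v0:inf,v1:18,v2:inf,v3:0,v4:inf,v5:inf,v6:19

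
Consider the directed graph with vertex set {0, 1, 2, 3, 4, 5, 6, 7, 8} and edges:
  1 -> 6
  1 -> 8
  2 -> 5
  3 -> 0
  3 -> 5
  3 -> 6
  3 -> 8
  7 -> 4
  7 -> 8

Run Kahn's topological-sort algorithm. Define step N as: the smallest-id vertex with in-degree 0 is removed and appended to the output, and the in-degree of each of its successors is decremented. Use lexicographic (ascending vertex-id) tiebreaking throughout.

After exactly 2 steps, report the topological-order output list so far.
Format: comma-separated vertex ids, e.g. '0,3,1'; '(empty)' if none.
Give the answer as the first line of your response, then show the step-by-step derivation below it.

1,2

step 1: output 1; order=[1]; indeg=(1,0,0,0,1,2,1,0,2)
step 2: output 2; order=[1,2]; indeg=(1,0,0,0,1,1,1,0,2)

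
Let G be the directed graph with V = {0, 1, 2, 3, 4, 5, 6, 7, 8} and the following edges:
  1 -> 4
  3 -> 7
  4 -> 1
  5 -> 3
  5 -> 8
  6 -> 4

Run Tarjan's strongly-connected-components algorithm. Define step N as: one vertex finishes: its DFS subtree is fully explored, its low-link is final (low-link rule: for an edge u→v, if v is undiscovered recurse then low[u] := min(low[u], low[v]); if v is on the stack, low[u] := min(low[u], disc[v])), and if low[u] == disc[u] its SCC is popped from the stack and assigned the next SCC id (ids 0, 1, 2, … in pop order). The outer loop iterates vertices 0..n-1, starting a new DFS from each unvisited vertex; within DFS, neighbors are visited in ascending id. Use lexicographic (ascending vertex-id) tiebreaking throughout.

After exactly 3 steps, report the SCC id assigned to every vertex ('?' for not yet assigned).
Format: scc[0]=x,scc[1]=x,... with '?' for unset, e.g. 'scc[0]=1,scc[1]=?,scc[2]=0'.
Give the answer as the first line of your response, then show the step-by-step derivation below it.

scc[0]=0,scc[1]=1,scc[2]=?,scc[3]=?,scc[4]=1,scc[5]=?,scc[6]=?,scc[7]=?,scc[8]=?

step 1: low=(low[0]=0,low[1]=?,low[2]=?,low[3]=?,low[4]=?,low[5]=?,low[6]=?,low[7]=?,low[8]=?); scc=(scc[0]=0,scc[1]=?,scc[2]=?,scc[3]=?,scc[4]=?,scc[5]=?,scc[6]=?,scc[7]=?,scc[8]=?)
step 2: low=(low[0]=0,low[1]=1,low[2]=?,low[3]=?,low[4]=1,low[5]=?,low[6]=?,low[7]=?,low[8]=?); scc=(scc[0]=0,scc[1]=?,scc[2]=?,scc[3]=?,scc[4]=?,scc[5]=?,scc[6]=?,scc[7]=?,scc[8]=?)
step 3: low=(low[0]=0,low[1]=1,low[2]=?,low[3]=?,low[4]=1,low[5]=?,low[6]=?,low[7]=?,low[8]=?); scc=(scc[0]=0,scc[1]=1,scc[2]=?,scc[3]=?,scc[4]=1,scc[5]=?,scc[6]=?,scc[7]=?,scc[8]=?)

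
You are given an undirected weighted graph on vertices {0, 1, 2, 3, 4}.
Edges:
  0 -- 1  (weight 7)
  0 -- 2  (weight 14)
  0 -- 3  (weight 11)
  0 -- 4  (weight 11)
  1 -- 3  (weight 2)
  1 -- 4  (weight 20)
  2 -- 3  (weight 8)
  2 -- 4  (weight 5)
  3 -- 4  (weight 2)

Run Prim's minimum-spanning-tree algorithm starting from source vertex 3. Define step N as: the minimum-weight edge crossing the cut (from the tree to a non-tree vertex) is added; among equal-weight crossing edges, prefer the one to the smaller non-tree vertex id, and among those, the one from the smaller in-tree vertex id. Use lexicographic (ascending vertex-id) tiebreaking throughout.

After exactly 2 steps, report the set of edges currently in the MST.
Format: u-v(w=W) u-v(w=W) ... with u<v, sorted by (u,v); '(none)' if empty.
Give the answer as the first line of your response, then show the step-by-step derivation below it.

1-3(w=2) 3-4(w=2)

step 1: add edge 1-3 (w=2); MST = {1-3(w=2)}
step 2: add edge 3-4 (w=2); MST = {1-3(w=2) 3-4(w=2)}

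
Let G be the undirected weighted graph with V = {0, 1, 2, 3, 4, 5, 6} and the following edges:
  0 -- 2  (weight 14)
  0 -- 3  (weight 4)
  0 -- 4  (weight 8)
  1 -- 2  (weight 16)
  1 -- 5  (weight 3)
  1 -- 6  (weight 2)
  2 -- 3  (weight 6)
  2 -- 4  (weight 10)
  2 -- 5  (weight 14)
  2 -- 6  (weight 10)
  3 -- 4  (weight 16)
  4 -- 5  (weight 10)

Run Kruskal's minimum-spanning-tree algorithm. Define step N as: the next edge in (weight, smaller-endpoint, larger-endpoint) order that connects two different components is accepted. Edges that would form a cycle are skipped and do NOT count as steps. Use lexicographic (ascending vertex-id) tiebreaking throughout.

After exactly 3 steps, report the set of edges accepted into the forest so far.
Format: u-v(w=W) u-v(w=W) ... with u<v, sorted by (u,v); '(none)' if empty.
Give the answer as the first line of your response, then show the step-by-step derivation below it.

0-3(w=4) 1-5(w=3) 1-6(w=2)

step 1: add edge 1-6 (w=2); MST = {1-6(w=2)}
step 2: add edge 1-5 (w=3); MST = {1-5(w=3) 1-6(w=2)}
step 3: add edge 0-3 (w=4); MST = {0-3(w=4) 1-5(w=3) 1-6(w=2)}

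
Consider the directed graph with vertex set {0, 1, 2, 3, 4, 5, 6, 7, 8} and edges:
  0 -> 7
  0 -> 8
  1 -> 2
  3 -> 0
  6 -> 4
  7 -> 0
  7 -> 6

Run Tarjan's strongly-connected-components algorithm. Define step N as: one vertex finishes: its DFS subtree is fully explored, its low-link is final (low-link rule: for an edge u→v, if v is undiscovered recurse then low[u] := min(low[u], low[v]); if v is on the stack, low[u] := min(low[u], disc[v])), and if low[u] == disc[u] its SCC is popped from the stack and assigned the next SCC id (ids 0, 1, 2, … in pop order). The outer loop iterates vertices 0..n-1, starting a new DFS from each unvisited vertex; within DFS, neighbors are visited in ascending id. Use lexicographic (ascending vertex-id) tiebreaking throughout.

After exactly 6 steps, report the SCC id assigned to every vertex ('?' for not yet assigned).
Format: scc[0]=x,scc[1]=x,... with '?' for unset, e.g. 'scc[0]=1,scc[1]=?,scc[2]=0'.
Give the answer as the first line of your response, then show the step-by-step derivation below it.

scc[0]=3,scc[1]=?,scc[2]=4,scc[3]=?,scc[4]=0,scc[5]=?,scc[6]=1,scc[7]=3,scc[8]=2

step 1: low=(low[0]=0,low[1]=?,low[2]=?,low[3]=?,low[4]=3,low[5]=?,low[6]=2,low[7]=0,low[8]=?); scc=(scc[0]=?,scc[1]=?,scc[2]=?,scc[3]=?,scc[4]=0,scc[5]=?,scc[6]=?,scc[7]=?,scc[8]=?)
step 2: low=(low[0]=0,low[1]=?,low[2]=?,low[3]=?,low[4]=3,low[5]=?,low[6]=2,low[7]=0,low[8]=?); scc=(scc[0]=?,scc[1]=?,scc[2]=?,scc[3]=?,scc[4]=0,scc[5]=?,scc[6]=1,scc[7]=?,scc[8]=?)
step 3: low=(low[0]=0,low[1]=?,low[2]=?,low[3]=?,low[4]=3,low[5]=?,low[6]=2,low[7]=0,low[8]=?); scc=(scc[0]=?,scc[1]=?,scc[2]=?,scc[3]=?,scc[4]=0,scc[5]=?,scc[6]=1,scc[7]=?,scc[8]=?)
step 4: low=(low[0]=0,low[1]=?,low[2]=?,low[3]=?,low[4]=3,low[5]=?,low[6]=2,low[7]=0,low[8]=4); scc=(scc[0]=?,scc[1]=?,scc[2]=?,scc[3]=?,scc[4]=0,scc[5]=?,scc[6]=1,scc[7]=?,scc[8]=2)
step 5: low=(low[0]=0,low[1]=?,low[2]=?,low[3]=?,low[4]=3,low[5]=?,low[6]=2,low[7]=0,low[8]=4); scc=(scc[0]=3,scc[1]=?,scc[2]=?,scc[3]=?,scc[4]=0,scc[5]=?,scc[6]=1,scc[7]=3,scc[8]=2)
step 6: low=(low[0]=0,low[1]=5,low[2]=6,low[3]=?,low[4]=3,low[5]=?,low[6]=2,low[7]=0,low[8]=4); scc=(scc[0]=3,scc[1]=?,scc[2]=4,scc[3]=?,scc[4]=0,scc[5]=?,scc[6]=1,scc[7]=3,scc[8]=2)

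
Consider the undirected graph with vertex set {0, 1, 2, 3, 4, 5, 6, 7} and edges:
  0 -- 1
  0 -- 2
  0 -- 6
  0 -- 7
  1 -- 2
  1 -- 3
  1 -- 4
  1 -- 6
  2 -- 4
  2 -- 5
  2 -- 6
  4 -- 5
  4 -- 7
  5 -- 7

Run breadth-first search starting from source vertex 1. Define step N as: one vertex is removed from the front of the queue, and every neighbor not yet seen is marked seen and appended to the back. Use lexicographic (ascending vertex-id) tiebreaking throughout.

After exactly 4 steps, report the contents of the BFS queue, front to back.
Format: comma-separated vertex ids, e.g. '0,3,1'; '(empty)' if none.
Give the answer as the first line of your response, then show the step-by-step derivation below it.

4,6,7,5

step 1: dequeue 1; queue=[0,2,3,4,6]; order=1
step 2: dequeue 0; queue=[2,3,4,6,7]; order=1,0
step 3: dequeue 2; queue=[3,4,6,7,5]; order=1,0,2
step 4: dequeue 3; queue=[4,6,7,5]; order=1,0,2,3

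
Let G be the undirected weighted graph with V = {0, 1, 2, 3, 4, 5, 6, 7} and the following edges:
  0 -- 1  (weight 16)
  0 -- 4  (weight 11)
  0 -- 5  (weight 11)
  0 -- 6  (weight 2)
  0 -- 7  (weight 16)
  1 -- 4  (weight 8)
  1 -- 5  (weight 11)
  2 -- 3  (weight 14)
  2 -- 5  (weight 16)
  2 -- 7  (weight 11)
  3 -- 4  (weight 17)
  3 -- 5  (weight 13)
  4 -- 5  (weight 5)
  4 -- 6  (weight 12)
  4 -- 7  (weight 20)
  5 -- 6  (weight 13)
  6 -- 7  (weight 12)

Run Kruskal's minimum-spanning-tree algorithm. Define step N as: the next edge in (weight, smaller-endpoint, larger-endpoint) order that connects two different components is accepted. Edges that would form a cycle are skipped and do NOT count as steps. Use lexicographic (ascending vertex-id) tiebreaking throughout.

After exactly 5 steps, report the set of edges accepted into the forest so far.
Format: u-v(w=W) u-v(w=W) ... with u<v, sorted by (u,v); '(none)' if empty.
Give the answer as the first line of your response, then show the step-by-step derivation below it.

0-4(w=11) 0-6(w=2) 1-4(w=8) 2-7(w=11) 4-5(w=5)

step 1: add edge 0-6 (w=2); MST = {0-6(w=2)}
step 2: add edge 4-5 (w=5); MST = {0-6(w=2) 4-5(w=5)}
step 3: add edge 1-4 (w=8); MST = {0-6(w=2) 1-4(w=8) 4-5(w=5)}
step 4: add edge 0-4 (w=11); MST = {0-4(w=11) 0-6(w=2) 1-4(w=8) 4-5(w=5)}
step 5: add edge 2-7 (w=11); MST = {0-4(w=11) 0-6(w=2) 1-4(w=8) 2-7(w=11) 4-5(w=5)}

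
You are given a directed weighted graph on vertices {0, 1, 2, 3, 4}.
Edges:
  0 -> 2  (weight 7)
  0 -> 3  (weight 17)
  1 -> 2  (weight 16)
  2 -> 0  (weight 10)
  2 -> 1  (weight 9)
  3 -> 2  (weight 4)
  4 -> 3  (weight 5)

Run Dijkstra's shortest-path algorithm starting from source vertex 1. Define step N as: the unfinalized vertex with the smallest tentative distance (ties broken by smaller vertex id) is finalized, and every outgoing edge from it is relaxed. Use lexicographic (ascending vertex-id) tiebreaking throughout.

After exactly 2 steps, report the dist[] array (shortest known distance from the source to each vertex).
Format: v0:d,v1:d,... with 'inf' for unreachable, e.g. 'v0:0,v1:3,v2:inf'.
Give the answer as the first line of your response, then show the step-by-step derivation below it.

v0:26,v1:0,v2:16,v3:inf,v4:inf

step 1: dist = v0:inf,v1:0,v2:16,v3:inf,v4:inf
step 2: dist = v0:26,v1:0,v2:16,v3:inf,v4:inf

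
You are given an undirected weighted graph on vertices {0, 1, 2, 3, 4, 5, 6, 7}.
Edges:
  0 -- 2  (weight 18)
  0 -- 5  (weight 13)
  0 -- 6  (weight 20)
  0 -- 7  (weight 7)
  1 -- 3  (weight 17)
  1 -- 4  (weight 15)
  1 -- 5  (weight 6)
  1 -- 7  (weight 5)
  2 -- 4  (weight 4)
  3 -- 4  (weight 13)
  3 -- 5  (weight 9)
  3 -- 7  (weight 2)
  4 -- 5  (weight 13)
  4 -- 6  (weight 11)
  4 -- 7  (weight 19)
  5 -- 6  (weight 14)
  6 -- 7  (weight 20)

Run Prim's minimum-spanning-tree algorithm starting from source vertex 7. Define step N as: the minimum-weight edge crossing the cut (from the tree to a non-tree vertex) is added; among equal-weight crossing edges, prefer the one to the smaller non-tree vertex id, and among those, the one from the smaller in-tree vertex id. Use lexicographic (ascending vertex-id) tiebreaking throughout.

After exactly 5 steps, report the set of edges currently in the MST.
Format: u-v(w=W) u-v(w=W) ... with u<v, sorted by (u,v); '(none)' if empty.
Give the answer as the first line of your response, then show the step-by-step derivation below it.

0-7(w=7) 1-5(w=6) 1-7(w=5) 3-4(w=13) 3-7(w=2)

step 1: add edge 3-7 (w=2); MST = {3-7(w=2)}
step 2: add edge 1-7 (w=5); MST = {1-7(w=5) 3-7(w=2)}
step 3: add edge 1-5 (w=6); MST = {1-5(w=6) 1-7(w=5) 3-7(w=2)}
step 4: add edge 0-7 (w=7); MST = {0-7(w=7) 1-5(w=6) 1-7(w=5) 3-7(w=2)}
step 5: add edge 3-4 (w=13); MST = {0-7(w=7) 1-5(w=6) 1-7(w=5) 3-4(w=13) 3-7(w=2)}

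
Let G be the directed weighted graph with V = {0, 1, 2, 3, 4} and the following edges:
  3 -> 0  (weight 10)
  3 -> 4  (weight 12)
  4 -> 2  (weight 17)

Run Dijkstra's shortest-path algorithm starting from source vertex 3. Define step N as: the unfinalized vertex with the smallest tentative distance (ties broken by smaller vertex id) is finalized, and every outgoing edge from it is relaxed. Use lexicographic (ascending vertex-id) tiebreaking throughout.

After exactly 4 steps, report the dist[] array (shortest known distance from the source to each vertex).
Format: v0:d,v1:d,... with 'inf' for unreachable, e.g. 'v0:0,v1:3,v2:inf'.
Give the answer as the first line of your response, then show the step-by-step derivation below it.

v0:10,v1:inf,v2:29,v3:0,v4:12

step 1: dist = v0:10,v1:inf,v2:inf,v3:0,v4:12
step 2: dist = v0:10,v1:inf,v2:inf,v3:0,v4:12
step 3: dist = v0:10,v1:inf,v2:29,v3:0,v4:12
step 4: dist = v0:10,v1:inf,v2:29,v3:0,v4:12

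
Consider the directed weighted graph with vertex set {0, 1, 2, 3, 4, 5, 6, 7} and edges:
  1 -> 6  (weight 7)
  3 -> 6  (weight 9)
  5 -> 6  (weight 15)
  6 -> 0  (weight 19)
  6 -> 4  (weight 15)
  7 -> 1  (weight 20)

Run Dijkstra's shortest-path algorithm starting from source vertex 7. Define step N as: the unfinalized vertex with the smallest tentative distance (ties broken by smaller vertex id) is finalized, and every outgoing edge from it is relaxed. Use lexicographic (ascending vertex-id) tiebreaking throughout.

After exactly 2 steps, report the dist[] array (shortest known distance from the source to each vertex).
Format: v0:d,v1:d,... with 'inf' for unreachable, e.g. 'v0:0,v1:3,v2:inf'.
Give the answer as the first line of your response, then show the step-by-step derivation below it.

v0:inf,v1:20,v2:inf,v3:inf,v4:inf,v5:inf,v6:27,v7:0

step 1: dist = v0:inf,v1:20,v2:inf,v3:inf,v4:inf,v5:inf,v6:inf,v7:0
step 2: dist = v0:inf,v1:20,v2:inf,v3:inf,v4:inf,v5:inf,v6:27,v7:0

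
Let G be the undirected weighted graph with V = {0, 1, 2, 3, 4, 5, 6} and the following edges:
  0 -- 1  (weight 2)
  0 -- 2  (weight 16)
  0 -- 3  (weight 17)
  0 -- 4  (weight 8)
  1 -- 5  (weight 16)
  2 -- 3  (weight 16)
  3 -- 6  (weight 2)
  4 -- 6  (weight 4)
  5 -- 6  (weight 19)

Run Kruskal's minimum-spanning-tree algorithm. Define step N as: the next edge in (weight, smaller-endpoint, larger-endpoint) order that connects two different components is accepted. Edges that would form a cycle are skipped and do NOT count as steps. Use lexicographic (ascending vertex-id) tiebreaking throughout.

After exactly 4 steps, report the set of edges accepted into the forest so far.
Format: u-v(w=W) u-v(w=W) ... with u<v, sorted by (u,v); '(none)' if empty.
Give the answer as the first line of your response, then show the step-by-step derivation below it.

0-1(w=2) 0-4(w=8) 3-6(w=2) 4-6(w=4)

step 1: add edge 0-1 (w=2); MST = {0-1(w=2)}
step 2: add edge 3-6 (w=2); MST = {0-1(w=2) 3-6(w=2)}
step 3: add edge 4-6 (w=4); MST = {0-1(w=2) 3-6(w=2) 4-6(w=4)}
step 4: add edge 0-4 (w=8); MST = {0-1(w=2) 0-4(w=8) 3-6(w=2) 4-6(w=4)}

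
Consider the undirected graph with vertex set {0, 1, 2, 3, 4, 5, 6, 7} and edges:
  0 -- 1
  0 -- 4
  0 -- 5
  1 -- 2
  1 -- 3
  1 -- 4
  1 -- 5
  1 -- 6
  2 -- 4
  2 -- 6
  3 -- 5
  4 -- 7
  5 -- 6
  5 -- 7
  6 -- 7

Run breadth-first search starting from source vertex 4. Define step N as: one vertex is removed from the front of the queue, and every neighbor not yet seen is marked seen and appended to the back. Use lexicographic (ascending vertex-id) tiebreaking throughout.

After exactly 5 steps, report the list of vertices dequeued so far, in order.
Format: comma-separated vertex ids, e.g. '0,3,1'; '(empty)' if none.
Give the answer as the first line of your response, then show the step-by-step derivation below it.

4,0,1,2,7

step 1: dequeue 4; queue=[0,1,2,7]; order=4
step 2: dequeue 0; queue=[1,2,7,5]; order=4,0
step 3: dequeue 1; queue=[2,7,5,3,6]; order=4,0,1
step 4: dequeue 2; queue=[7,5,3,6]; order=4,0,1,2
step 5: dequeue 7; queue=[5,3,6]; order=4,0,1,2,7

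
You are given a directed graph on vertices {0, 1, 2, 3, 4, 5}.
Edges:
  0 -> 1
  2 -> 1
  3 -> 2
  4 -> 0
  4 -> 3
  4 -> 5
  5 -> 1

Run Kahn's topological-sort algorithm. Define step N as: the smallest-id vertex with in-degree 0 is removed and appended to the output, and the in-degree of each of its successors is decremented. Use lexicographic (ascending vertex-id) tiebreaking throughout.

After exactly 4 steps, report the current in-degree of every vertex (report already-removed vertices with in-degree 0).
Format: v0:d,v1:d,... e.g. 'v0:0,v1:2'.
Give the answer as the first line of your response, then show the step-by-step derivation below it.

v0:0,v1:1,v2:0,v3:0,v4:0,v5:0

step 1: output 4; order=[4]; indeg=(0,3,1,0,0,0)
step 2: output 0; order=[4,0]; indeg=(0,2,1,0,0,0)
step 3: output 3; order=[4,0,3]; indeg=(0,2,0,0,0,0)
step 4: output 2; order=[4,0,3,2]; indeg=(0,1,0,0,0,0)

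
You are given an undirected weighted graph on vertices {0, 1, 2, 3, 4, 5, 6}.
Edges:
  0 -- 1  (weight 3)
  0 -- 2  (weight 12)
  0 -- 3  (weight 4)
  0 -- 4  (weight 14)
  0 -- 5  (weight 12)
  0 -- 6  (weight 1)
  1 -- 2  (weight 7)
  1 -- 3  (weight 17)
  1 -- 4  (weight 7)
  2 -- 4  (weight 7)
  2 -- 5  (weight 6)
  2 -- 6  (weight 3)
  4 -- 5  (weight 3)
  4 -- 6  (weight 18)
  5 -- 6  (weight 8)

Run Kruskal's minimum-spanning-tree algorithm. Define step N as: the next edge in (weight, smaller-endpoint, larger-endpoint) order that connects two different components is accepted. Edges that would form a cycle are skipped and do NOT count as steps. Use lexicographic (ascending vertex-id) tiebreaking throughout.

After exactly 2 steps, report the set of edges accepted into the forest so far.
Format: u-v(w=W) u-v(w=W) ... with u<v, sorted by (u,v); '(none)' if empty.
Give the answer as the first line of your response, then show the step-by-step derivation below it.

0-1(w=3) 0-6(w=1)

step 1: add edge 0-6 (w=1); MST = {0-6(w=1)}
step 2: add edge 0-1 (w=3); MST = {0-1(w=3) 0-6(w=1)}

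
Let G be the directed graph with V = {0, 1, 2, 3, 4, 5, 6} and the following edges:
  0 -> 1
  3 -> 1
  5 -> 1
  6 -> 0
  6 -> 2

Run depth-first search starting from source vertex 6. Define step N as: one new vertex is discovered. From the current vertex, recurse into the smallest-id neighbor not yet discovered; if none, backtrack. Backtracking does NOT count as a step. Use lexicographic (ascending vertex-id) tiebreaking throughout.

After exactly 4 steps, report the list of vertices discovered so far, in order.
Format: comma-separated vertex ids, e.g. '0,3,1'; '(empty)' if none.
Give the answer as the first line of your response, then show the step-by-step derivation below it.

6,0,1,2

step 1: discover 6; path=6; order=6
step 2: discover 0; path=6>0; order=6,0
step 3: discover 1; path=6>0>1; order=6,0,1
step 4: discover 2; path=6>2; order=6,0,1,2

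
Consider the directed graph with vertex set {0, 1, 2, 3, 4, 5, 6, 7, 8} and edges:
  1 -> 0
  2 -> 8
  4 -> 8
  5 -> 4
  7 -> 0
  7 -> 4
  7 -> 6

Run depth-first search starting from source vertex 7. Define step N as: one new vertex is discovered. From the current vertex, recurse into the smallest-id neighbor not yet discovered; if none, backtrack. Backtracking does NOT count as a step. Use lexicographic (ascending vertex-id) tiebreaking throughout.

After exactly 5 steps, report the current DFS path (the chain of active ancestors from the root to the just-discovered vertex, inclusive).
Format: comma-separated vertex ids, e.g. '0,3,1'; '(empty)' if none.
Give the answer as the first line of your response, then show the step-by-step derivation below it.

7,6

step 1: discover 7; path=7; order=7
step 2: discover 0; path=7>0; order=7,0
step 3: discover 4; path=7>4; order=7,0,4
step 4: discover 8; path=7>4>8; order=7,0,4,8
step 5: discover 6; path=7>6; order=7,0,4,8,6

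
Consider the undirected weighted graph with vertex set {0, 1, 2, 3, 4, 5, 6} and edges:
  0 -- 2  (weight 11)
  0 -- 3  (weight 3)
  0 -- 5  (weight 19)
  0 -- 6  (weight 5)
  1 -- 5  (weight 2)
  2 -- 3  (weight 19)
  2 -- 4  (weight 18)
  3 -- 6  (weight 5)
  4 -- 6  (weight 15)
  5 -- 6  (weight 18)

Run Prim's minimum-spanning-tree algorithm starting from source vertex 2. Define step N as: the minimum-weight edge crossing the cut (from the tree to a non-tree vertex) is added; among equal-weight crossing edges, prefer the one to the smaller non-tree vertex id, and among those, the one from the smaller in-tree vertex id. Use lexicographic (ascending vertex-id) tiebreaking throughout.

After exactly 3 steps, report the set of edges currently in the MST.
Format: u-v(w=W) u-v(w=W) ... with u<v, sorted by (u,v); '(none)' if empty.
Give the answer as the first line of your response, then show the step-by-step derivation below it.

0-2(w=11) 0-3(w=3) 0-6(w=5)

step 1: add edge 0-2 (w=11); MST = {0-2(w=11)}
step 2: add edge 0-3 (w=3); MST = {0-2(w=11) 0-3(w=3)}
step 3: add edge 0-6 (w=5); MST = {0-2(w=11) 0-3(w=3) 0-6(w=5)}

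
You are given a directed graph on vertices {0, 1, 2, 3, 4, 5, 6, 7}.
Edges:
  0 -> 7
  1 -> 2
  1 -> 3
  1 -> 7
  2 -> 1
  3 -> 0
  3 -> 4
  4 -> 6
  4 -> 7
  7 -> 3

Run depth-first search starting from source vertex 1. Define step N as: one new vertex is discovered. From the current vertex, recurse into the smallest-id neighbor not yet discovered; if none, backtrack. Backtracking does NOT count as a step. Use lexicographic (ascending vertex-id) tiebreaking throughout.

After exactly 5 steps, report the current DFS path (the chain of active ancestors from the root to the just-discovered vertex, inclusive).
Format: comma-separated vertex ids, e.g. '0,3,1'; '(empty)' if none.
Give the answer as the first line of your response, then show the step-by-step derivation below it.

1,3,0,7

step 1: discover 1; path=1; order=1
step 2: discover 2; path=1>2; order=1,2
step 3: discover 3; path=1>3; order=1,2,3
step 4: discover 0; path=1>3>0; order=1,2,3,0
step 5: discover 7; path=1>3>0>7; order=1,2,3,0,7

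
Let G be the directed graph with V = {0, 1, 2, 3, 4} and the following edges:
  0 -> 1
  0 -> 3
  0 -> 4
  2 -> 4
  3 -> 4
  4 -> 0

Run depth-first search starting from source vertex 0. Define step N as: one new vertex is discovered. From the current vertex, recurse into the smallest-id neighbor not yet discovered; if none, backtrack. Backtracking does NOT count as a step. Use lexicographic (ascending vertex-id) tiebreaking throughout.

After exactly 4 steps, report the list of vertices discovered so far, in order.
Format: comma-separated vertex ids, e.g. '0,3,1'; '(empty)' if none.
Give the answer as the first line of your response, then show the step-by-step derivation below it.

0,1,3,4

step 1: discover 0; path=0; order=0
step 2: discover 1; path=0>1; order=0,1
step 3: discover 3; path=0>3; order=0,1,3
step 4: discover 4; path=0>3>4; order=0,1,3,4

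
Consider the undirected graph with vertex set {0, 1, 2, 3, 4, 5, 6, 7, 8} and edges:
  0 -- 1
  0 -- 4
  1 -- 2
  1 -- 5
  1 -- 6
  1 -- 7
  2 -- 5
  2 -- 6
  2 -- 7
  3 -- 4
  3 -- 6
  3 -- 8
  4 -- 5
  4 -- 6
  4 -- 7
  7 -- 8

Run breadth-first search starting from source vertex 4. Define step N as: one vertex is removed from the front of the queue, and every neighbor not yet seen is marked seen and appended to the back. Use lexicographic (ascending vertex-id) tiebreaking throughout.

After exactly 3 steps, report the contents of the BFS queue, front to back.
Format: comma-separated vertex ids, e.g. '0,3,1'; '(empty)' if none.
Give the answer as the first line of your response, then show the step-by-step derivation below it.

5,6,7,1,8

step 1: dequeue 4; queue=[0,3,5,6,7]; order=4
step 2: dequeue 0; queue=[3,5,6,7,1]; order=4,0
step 3: dequeue 3; queue=[5,6,7,1,8]; order=4,0,3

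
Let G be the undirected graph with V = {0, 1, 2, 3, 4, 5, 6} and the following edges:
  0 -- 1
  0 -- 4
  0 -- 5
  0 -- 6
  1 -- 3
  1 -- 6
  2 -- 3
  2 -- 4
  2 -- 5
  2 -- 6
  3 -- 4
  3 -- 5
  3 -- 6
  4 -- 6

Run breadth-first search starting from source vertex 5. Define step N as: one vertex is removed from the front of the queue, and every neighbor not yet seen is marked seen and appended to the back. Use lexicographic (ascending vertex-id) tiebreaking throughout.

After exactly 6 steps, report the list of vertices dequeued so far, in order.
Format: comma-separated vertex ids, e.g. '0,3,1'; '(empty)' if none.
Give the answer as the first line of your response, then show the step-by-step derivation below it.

5,0,2,3,1,4

step 1: dequeue 5; queue=[0,2,3]; order=5
step 2: dequeue 0; queue=[2,3,1,4,6]; order=5,0
step 3: dequeue 2; queue=[3,1,4,6]; order=5,0,2
step 4: dequeue 3; queue=[1,4,6]; order=5,0,2,3
step 5: dequeue 1; queue=[4,6]; order=5,0,2,3,1
step 6: dequeue 4; queue=[6]; order=5,0,2,3,1,4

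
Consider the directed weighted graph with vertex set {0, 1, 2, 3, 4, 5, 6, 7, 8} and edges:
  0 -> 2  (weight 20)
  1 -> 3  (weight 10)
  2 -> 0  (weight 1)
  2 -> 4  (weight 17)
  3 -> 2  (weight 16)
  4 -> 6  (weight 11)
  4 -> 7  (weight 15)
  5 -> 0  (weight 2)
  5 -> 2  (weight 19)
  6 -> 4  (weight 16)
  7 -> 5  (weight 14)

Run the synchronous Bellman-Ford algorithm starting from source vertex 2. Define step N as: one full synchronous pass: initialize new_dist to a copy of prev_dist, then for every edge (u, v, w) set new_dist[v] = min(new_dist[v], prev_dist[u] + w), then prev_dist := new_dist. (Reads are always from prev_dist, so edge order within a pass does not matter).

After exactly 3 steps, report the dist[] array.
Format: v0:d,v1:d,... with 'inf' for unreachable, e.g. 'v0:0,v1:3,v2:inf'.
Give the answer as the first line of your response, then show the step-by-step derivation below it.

v0:1,v1:inf,v2:0,v3:inf,v4:17,v5:46,v6:28,v7:32,v8:inf

step 1: dist = v0:1,v1:inf,v2:0,v3:inf,v4:17,v5:inf,v6:inf,v7:inf,v8:inf
step 2: dist = v0:1,v1:inf,v2:0,v3:inf,v4:17,v5:inf,v6:28,v7:32,v8:inf
step 3: dist = v0:1,v1:inf,v2:0,v3:inf,v4:17,v5:46,v6:28,v7:32,v8:inf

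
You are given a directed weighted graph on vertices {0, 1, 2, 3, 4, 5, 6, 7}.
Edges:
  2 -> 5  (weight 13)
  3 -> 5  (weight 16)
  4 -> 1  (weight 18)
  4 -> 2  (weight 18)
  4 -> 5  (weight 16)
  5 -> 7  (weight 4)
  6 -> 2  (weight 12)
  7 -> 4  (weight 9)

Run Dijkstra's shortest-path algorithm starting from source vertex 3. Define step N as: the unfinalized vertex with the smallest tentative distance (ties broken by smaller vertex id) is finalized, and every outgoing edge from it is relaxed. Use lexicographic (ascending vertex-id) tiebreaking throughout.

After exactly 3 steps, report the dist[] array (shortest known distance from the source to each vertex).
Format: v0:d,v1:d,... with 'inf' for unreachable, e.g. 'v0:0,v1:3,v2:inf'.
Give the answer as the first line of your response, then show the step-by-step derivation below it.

v0:inf,v1:inf,v2:inf,v3:0,v4:29,v5:16,v6:inf,v7:20

step 1: dist = v0:inf,v1:inf,v2:inf,v3:0,v4:inf,v5:16,v6:inf,v7:inf
step 2: dist = v0:inf,v1:inf,v2:inf,v3:0,v4:inf,v5:16,v6:inf,v7:20
step 3: dist = v0:inf,v1:inf,v2:inf,v3:0,v4:29,v5:16,v6:inf,v7:20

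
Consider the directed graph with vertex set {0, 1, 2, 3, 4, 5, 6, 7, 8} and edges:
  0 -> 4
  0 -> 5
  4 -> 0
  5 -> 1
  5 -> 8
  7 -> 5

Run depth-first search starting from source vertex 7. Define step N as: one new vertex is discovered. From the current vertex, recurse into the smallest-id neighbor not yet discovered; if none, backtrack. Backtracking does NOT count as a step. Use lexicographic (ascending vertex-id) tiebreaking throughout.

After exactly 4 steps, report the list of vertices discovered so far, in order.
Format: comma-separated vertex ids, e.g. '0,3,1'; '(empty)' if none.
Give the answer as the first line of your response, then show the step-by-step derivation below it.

7,5,1,8

step 1: discover 7; path=7; order=7
step 2: discover 5; path=7>5; order=7,5
step 3: discover 1; path=7>5>1; order=7,5,1
step 4: discover 8; path=7>5>8; order=7,5,1,8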